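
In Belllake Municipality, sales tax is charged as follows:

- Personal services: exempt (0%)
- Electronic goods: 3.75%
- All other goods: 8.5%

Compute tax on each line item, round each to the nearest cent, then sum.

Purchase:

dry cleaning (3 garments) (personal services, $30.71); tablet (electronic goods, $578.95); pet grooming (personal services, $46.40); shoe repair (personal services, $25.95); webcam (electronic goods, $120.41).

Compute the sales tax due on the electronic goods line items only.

Tablet $578.95: electronic goods → 3.75% → $21.71
Webcam $120.41: electronic goods → 3.75% → $4.52
Tax on electronic goods = $21.71 + $4.52 = $26.23

$26.23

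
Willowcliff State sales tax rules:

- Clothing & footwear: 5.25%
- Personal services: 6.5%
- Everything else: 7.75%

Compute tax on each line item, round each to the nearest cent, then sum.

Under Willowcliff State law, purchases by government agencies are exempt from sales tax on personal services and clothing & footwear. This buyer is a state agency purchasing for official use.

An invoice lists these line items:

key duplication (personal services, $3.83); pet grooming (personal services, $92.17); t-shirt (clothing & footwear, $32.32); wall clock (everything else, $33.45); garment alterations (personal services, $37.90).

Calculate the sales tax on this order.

Key duplication $3.83: personal services, buyer-exempt → 0% → $0.00
Pet grooming $92.17: personal services, buyer-exempt → 0% → $0.00
T-shirt $32.32: clothing & footwear, buyer-exempt → 0% → $0.00
Wall clock $33.45: everything else → 7.75% → $2.59
Garment alterations $37.90: personal services, buyer-exempt → 0% → $0.00
Total tax = $2.59

$2.59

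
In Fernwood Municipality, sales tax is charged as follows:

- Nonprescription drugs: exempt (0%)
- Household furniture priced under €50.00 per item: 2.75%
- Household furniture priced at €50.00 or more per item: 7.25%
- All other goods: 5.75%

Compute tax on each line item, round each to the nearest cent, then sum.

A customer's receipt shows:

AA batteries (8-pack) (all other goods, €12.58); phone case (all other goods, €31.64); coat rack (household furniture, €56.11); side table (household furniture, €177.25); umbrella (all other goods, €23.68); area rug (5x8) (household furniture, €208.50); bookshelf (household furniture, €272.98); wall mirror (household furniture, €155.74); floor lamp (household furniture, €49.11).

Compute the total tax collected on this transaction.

€68.37

AA batteries (8-pack) €12.58: all other goods → 5.75% → €0.72
Phone case €31.64: all other goods → 5.75% → €1.82
Coat rack €56.11: household furniture, €50.00 or more → 7.25% → €4.07
Side table €177.25: household furniture, €50.00 or more → 7.25% → €12.85
Umbrella €23.68: all other goods → 5.75% → €1.36
Area rug (5x8) €208.50: household furniture, €50.00 or more → 7.25% → €15.12
Bookshelf €272.98: household furniture, €50.00 or more → 7.25% → €19.79
Wall mirror €155.74: household furniture, €50.00 or more → 7.25% → €11.29
Floor lamp €49.11: household furniture, under €50.00 → 2.75% → €1.35
Total tax = €0.72 + €1.82 + €4.07 + €12.85 + €1.36 + €15.12 + €19.79 + €11.29 + €1.35 = €68.37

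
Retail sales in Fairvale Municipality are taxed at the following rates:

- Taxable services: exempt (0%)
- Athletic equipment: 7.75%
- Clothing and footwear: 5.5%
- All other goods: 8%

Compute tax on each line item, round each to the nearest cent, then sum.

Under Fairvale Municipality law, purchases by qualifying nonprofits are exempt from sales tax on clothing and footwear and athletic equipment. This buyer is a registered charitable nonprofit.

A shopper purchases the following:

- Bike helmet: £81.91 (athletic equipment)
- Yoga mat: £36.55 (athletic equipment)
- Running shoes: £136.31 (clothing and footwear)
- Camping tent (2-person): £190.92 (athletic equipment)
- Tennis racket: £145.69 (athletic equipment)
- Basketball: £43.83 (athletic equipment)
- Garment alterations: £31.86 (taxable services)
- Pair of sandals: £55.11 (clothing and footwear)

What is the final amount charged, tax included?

Bike helmet £81.91: athletic equipment, buyer-exempt → 0% → £0.00
Yoga mat £36.55: athletic equipment, buyer-exempt → 0% → £0.00
Running shoes £136.31: clothing and footwear, buyer-exempt → 0% → £0.00
Camping tent (2-person) £190.92: athletic equipment, buyer-exempt → 0% → £0.00
Tennis racket £145.69: athletic equipment, buyer-exempt → 0% → £0.00
Basketball £43.83: athletic equipment, buyer-exempt → 0% → £0.00
Garment alterations £31.86: taxable services → 0% → £0.00
Pair of sandals £55.11: clothing and footwear, buyer-exempt → 0% → £0.00
Subtotal = £722.18; tax = £0.00; total due = £722.18

£722.18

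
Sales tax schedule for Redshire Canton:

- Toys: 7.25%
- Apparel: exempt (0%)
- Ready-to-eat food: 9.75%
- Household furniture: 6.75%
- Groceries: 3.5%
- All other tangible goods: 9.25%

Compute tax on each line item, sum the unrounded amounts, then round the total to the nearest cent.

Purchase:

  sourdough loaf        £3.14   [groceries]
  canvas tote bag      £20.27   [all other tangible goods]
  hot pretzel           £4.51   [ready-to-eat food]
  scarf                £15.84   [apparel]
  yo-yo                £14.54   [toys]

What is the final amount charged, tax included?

Sourdough loaf £3.14: groceries → 3.5% → £0.1099
Canvas tote bag £20.27: all other tangible goods → 9.25% → £1.874975
Hot pretzel £4.51: ready-to-eat food → 9.75% → £0.439725
Scarf £15.84: apparel → 0% → £0.00
Yo-yo £14.54: toys → 7.25% → £1.05415
Subtotal = £58.30; unrounded tax = £3.47875 → £3.48; total due = £61.78

£61.78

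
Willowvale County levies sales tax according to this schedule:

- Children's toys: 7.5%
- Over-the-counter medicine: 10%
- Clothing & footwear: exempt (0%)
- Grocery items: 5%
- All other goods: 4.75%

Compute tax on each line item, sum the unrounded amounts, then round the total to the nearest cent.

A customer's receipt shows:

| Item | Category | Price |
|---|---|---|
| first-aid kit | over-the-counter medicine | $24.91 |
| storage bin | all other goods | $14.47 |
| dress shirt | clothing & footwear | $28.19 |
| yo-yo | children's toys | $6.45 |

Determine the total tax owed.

$3.66

First-aid kit $24.91: over-the-counter medicine → 10% → $2.491
Storage bin $14.47: all other goods → 4.75% → $0.687325
Dress shirt $28.19: clothing & footwear → 0% → $0.00
Yo-yo $6.45: children's toys → 7.5% → $0.48375
Unrounded tax sum = $3.662075 → $3.66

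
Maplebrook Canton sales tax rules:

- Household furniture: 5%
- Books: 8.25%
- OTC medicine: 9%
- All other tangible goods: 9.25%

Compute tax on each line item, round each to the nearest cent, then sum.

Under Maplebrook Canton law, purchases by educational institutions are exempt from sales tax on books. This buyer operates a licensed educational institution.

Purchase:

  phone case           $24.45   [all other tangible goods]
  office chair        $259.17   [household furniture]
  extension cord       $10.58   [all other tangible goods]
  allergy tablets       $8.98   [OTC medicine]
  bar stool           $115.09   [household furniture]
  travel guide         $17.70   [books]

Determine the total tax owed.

$22.76

Phone case $24.45: all other tangible goods → 9.25% → $2.26
Office chair $259.17: household furniture → 5% → $12.96
Extension cord $10.58: all other tangible goods → 9.25% → $0.98
Allergy tablets $8.98: OTC medicine → 9% → $0.81
Bar stool $115.09: household furniture → 5% → $5.75
Travel guide $17.70: books, buyer-exempt → 0% → $0.00
Total tax = $2.26 + $12.96 + $0.98 + $0.81 + $5.75 = $22.76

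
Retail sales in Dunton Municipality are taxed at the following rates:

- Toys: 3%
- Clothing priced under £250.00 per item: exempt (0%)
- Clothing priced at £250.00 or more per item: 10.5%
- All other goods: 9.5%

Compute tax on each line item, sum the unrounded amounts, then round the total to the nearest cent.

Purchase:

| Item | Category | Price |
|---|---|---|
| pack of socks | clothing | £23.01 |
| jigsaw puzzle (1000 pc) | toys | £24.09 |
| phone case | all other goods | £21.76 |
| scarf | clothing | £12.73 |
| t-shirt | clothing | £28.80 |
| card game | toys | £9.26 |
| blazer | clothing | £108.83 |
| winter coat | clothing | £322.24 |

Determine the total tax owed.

£36.90

Pack of socks £23.01: clothing, under £250.00 → 0% → £0.00
Jigsaw puzzle (1000 pc) £24.09: toys → 3% → £0.7227
Phone case £21.76: all other goods → 9.5% → £2.0672
Scarf £12.73: clothing, under £250.00 → 0% → £0.00
T-shirt £28.80: clothing, under £250.00 → 0% → £0.00
Card game £9.26: toys → 3% → £0.2778
Blazer £108.83: clothing, under £250.00 → 0% → £0.00
Winter coat £322.24: clothing, £250.00 or more → 10.5% → £33.8352
Unrounded tax sum = £36.9029 → £36.90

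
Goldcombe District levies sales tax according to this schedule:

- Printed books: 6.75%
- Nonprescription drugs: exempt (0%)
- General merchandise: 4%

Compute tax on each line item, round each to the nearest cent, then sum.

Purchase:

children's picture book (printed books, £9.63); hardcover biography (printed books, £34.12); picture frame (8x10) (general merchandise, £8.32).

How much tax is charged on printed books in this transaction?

£2.95

Children's picture book £9.63: printed books → 6.75% → £0.65
Hardcover biography £34.12: printed books → 6.75% → £2.30
Tax on printed books = £0.65 + £2.30 = £2.95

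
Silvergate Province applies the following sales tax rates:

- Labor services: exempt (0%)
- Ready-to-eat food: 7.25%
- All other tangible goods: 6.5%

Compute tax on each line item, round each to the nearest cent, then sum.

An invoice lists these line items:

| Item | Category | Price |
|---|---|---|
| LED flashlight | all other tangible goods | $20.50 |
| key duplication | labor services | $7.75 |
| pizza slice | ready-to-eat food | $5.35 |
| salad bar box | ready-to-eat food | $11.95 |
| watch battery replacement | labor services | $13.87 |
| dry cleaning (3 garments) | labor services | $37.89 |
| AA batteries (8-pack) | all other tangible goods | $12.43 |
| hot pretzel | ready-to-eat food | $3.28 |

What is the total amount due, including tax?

LED flashlight $20.50: all other tangible goods → 6.5% → $1.33
Key duplication $7.75: labor services → 0% → $0.00
Pizza slice $5.35: ready-to-eat food → 7.25% → $0.39
Salad bar box $11.95: ready-to-eat food → 7.25% → $0.87
Watch battery replacement $13.87: labor services → 0% → $0.00
Dry cleaning (3 garments) $37.89: labor services → 0% → $0.00
AA batteries (8-pack) $12.43: all other tangible goods → 6.5% → $0.81
Hot pretzel $3.28: ready-to-eat food → 7.25% → $0.24
Subtotal = $113.02; tax = $3.64; total due = $116.66

$116.66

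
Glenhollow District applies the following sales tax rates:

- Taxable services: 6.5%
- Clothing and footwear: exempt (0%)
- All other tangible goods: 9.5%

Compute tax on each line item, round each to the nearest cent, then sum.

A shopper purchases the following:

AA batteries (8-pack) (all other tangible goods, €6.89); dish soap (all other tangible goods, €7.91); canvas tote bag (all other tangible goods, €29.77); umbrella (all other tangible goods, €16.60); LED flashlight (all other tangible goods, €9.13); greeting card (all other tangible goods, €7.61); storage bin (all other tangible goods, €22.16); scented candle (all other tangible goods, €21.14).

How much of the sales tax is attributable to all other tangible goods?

AA batteries (8-pack) €6.89: all other tangible goods → 9.5% → €0.65
Dish soap €7.91: all other tangible goods → 9.5% → €0.75
Canvas tote bag €29.77: all other tangible goods → 9.5% → €2.83
Umbrella €16.60: all other tangible goods → 9.5% → €1.58
LED flashlight €9.13: all other tangible goods → 9.5% → €0.87
Greeting card €7.61: all other tangible goods → 9.5% → €0.72
Storage bin €22.16: all other tangible goods → 9.5% → €2.11
Scented candle €21.14: all other tangible goods → 9.5% → €2.01
Tax on all other tangible goods = €0.65 + €0.75 + €2.83 + €1.58 + €0.87 + €0.72 + €2.11 + €2.01 = €11.52

€11.52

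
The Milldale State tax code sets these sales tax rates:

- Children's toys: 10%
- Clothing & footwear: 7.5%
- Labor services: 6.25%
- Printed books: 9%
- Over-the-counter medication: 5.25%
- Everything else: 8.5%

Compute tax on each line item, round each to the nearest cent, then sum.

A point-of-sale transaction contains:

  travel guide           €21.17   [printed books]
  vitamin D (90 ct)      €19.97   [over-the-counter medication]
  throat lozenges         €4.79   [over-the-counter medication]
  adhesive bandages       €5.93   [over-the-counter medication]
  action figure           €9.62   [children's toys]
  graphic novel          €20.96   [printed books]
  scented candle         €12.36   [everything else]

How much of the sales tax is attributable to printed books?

€3.80

Travel guide €21.17: printed books → 9% → €1.91
Graphic novel €20.96: printed books → 9% → €1.89
Tax on printed books = €1.91 + €1.89 = €3.80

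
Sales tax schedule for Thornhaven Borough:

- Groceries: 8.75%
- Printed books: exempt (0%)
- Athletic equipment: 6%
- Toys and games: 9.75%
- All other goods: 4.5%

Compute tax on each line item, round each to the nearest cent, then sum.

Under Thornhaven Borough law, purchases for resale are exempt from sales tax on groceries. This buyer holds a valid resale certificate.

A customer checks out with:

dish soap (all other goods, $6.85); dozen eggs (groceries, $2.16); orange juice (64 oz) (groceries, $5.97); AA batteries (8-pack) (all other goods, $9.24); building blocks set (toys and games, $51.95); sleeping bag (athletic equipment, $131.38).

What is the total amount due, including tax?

Dish soap $6.85: all other goods → 4.5% → $0.31
Dozen eggs $2.16: groceries, buyer-exempt → 0% → $0.00
Orange juice (64 oz) $5.97: groceries, buyer-exempt → 0% → $0.00
AA batteries (8-pack) $9.24: all other goods → 4.5% → $0.42
Building blocks set $51.95: toys and games → 9.75% → $5.07
Sleeping bag $131.38: athletic equipment → 6% → $7.88
Subtotal = $207.55; tax = $13.68; total due = $221.23

$221.23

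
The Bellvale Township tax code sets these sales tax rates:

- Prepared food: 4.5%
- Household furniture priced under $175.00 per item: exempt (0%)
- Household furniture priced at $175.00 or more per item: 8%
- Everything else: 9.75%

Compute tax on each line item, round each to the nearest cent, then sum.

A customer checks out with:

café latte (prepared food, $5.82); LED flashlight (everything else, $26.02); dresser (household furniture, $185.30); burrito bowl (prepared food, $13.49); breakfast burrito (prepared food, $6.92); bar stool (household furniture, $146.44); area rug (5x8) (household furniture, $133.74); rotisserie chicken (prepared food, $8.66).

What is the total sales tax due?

$18.93

Café latte $5.82: prepared food → 4.5% → $0.26
LED flashlight $26.02: everything else → 9.75% → $2.54
Dresser $185.30: household furniture, $175.00 or more → 8% → $14.82
Burrito bowl $13.49: prepared food → 4.5% → $0.61
Breakfast burrito $6.92: prepared food → 4.5% → $0.31
Bar stool $146.44: household furniture, under $175.00 → 0% → $0.00
Area rug (5x8) $133.74: household furniture, under $175.00 → 0% → $0.00
Rotisserie chicken $8.66: prepared food → 4.5% → $0.39
Total tax = $0.26 + $2.54 + $14.82 + $0.61 + $0.31 + $0.39 = $18.93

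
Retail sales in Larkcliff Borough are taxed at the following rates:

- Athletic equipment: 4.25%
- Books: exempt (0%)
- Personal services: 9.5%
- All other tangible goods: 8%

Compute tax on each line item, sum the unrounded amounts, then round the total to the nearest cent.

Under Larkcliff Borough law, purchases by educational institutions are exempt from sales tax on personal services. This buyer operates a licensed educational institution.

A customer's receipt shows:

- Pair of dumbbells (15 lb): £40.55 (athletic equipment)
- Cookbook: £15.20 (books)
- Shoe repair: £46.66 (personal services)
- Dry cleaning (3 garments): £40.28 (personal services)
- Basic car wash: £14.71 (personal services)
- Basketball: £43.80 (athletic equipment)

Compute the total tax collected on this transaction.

Pair of dumbbells (15 lb) £40.55: athletic equipment → 4.25% → £1.723375
Cookbook £15.20: books → 0% → £0.00
Shoe repair £46.66: personal services, buyer-exempt → 0% → £0.00
Dry cleaning (3 garments) £40.28: personal services, buyer-exempt → 0% → £0.00
Basic car wash £14.71: personal services, buyer-exempt → 0% → £0.00
Basketball £43.80: athletic equipment → 4.25% → £1.8615
Unrounded tax sum = £3.584875 → £3.58

£3.58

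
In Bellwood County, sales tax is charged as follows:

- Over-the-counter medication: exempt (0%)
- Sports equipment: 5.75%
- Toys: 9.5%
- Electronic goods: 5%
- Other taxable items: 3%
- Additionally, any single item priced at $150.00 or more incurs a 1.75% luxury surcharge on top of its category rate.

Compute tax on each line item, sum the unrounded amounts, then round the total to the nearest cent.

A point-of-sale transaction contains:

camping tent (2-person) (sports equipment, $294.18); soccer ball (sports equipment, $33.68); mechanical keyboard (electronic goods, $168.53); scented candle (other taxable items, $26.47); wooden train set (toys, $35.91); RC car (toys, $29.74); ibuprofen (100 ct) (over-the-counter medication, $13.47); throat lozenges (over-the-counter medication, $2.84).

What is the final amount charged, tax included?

Camping tent (2-person) $294.18: sports equipment → 5.75% + 1.75% surcharge = 7.5% → $22.0635
Soccer ball $33.68: sports equipment → 5.75% → $1.9366
Mechanical keyboard $168.53: electronic goods → 5% + 1.75% surcharge = 6.75% → $11.375775
Scented candle $26.47: other taxable items → 3% → $0.7941
Wooden train set $35.91: toys → 9.5% → $3.41145
RC car $29.74: toys → 9.5% → $2.8253
Ibuprofen (100 ct) $13.47: over-the-counter medication → 0% → $0.00
Throat lozenges $2.84: over-the-counter medication → 0% → $0.00
Subtotal = $604.82; unrounded tax = $42.406725 → $42.41; total due = $647.23

$647.23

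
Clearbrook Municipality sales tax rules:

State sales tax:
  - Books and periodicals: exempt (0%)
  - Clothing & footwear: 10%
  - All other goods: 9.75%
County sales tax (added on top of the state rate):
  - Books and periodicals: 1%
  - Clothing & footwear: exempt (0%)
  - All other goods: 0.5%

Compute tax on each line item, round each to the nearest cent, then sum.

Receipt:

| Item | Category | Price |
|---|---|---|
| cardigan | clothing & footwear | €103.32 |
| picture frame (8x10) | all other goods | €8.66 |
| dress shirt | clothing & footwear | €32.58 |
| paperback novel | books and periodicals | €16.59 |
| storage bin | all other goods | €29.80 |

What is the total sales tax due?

€17.70

Cardigan €103.32: clothing & footwear → 10% + 0% county = 10% → €10.33
Picture frame (8x10) €8.66: all other goods → 9.75% + 0.5% county = 10.25% → €0.89
Dress shirt €32.58: clothing & footwear → 10% + 0% county = 10% → €3.26
Paperback novel €16.59: books and periodicals → 0% + 1% county = 1% → €0.17
Storage bin €29.80: all other goods → 9.75% + 0.5% county = 10.25% → €3.05
Total tax = €10.33 + €0.89 + €3.26 + €0.17 + €3.05 = €17.70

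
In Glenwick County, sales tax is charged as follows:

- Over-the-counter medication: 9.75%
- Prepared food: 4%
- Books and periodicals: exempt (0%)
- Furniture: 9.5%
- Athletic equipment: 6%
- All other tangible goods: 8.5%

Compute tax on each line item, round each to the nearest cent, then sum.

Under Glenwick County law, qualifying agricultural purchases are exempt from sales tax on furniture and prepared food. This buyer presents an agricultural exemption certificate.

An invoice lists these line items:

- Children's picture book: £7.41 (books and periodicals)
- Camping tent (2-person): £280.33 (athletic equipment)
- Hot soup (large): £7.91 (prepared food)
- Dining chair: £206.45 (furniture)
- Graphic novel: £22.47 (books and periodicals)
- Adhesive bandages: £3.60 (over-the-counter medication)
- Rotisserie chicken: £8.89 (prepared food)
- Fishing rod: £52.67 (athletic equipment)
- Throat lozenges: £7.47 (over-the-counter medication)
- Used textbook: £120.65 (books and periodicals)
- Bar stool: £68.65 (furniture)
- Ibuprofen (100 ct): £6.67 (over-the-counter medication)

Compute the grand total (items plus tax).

Children's picture book £7.41: books and periodicals → 0% → £0.00
Camping tent (2-person) £280.33: athletic equipment → 6% → £16.82
Hot soup (large) £7.91: prepared food, buyer-exempt → 0% → £0.00
Dining chair £206.45: furniture, buyer-exempt → 0% → £0.00
Graphic novel £22.47: books and periodicals → 0% → £0.00
Adhesive bandages £3.60: over-the-counter medication → 9.75% → £0.35
Rotisserie chicken £8.89: prepared food, buyer-exempt → 0% → £0.00
Fishing rod £52.67: athletic equipment → 6% → £3.16
Throat lozenges £7.47: over-the-counter medication → 9.75% → £0.73
Used textbook £120.65: books and periodicals → 0% → £0.00
Bar stool £68.65: furniture, buyer-exempt → 0% → £0.00
Ibuprofen (100 ct) £6.67: over-the-counter medication → 9.75% → £0.65
Subtotal = £793.17; tax = £21.71; total due = £814.88

£814.88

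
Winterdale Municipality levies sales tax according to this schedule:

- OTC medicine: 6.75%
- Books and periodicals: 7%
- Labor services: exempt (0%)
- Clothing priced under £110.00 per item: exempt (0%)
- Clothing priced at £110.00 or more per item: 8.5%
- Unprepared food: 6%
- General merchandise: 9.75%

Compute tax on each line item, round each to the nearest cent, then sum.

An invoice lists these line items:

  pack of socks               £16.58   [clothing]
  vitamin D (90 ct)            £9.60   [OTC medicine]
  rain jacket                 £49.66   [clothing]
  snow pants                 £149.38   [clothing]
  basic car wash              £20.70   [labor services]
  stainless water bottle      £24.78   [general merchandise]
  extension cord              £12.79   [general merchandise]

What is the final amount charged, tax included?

Pack of socks £16.58: clothing, under £110.00 → 0% → £0.00
Vitamin D (90 ct) £9.60: OTC medicine → 6.75% → £0.65
Rain jacket £49.66: clothing, under £110.00 → 0% → £0.00
Snow pants £149.38: clothing, £110.00 or more → 8.5% → £12.70
Basic car wash £20.70: labor services → 0% → £0.00
Stainless water bottle £24.78: general merchandise → 9.75% → £2.42
Extension cord £12.79: general merchandise → 9.75% → £1.25
Subtotal = £283.49; tax = £17.02; total due = £300.51

£300.51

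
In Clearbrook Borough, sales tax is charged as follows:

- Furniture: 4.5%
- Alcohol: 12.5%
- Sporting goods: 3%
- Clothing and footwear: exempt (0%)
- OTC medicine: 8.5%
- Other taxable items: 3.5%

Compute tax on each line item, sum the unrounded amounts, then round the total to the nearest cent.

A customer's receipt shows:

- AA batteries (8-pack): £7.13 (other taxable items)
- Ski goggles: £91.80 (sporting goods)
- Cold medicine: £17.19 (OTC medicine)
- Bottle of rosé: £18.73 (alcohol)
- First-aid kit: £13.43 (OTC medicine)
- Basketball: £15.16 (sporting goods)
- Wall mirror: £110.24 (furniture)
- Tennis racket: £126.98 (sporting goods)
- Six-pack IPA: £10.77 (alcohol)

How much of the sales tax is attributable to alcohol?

£3.69

Bottle of rosé £18.73: alcohol → 12.5% → £2.34125
Six-pack IPA £10.77: alcohol → 12.5% → £1.34625
Tax on alcohol: unrounded sum = £3.6875 → £3.69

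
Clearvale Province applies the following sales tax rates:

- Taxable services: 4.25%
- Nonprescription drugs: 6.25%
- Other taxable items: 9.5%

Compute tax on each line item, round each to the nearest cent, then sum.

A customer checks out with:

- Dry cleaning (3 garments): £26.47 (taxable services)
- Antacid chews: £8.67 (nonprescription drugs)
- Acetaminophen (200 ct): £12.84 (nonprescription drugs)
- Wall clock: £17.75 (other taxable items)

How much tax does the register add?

Dry cleaning (3 garments) £26.47: taxable services → 4.25% → £1.12
Antacid chews £8.67: nonprescription drugs → 6.25% → £0.54
Acetaminophen (200 ct) £12.84: nonprescription drugs → 6.25% → £0.80
Wall clock £17.75: other taxable items → 9.5% → £1.69
Total tax = £1.12 + £0.54 + £0.80 + £1.69 = £4.15

£4.15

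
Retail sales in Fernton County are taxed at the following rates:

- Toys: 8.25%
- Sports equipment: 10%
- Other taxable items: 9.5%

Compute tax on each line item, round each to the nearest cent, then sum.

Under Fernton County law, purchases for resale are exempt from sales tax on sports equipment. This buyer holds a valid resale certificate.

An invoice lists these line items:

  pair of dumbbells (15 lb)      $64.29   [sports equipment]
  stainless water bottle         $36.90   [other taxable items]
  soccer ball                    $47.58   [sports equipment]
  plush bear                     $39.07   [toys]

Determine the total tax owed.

Pair of dumbbells (15 lb) $64.29: sports equipment, buyer-exempt → 0% → $0.00
Stainless water bottle $36.90: other taxable items → 9.5% → $3.51
Soccer ball $47.58: sports equipment, buyer-exempt → 0% → $0.00
Plush bear $39.07: toys → 8.25% → $3.22
Total tax = $3.51 + $3.22 = $6.73

$6.73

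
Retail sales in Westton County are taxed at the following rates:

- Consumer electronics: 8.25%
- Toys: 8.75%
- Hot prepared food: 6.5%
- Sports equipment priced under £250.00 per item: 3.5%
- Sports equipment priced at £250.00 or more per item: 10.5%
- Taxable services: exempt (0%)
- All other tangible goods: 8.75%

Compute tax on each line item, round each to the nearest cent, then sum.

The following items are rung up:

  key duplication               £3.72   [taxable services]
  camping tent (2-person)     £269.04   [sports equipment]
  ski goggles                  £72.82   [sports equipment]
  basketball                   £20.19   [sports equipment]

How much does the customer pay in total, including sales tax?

£397.28

Key duplication £3.72: taxable services → 0% → £0.00
Camping tent (2-person) £269.04: sports equipment, £250.00 or more → 10.5% → £28.25
Ski goggles £72.82: sports equipment, under £250.00 → 3.5% → £2.55
Basketball £20.19: sports equipment, under £250.00 → 3.5% → £0.71
Subtotal = £365.77; tax = £31.51; total due = £397.28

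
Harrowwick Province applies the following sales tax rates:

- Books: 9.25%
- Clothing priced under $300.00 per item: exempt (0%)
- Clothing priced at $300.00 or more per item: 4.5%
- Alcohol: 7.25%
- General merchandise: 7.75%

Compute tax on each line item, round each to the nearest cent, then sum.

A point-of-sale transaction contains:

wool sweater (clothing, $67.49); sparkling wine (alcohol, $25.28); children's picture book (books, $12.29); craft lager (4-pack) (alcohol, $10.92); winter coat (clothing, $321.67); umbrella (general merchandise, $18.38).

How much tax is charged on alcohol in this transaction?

Sparkling wine $25.28: alcohol → 7.25% → $1.83
Craft lager (4-pack) $10.92: alcohol → 7.25% → $0.79
Tax on alcohol = $1.83 + $0.79 = $2.62

$2.62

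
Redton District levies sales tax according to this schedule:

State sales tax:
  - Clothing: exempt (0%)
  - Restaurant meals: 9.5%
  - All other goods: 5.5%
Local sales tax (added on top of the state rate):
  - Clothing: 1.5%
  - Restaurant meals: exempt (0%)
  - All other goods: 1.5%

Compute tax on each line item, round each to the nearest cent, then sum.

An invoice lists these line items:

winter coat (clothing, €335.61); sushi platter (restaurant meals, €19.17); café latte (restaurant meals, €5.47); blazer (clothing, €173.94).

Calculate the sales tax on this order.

€9.98

Winter coat €335.61: clothing → 0% + 1.5% local = 1.5% → €5.03
Sushi platter €19.17: restaurant meals → 9.5% + 0% local = 9.5% → €1.82
Café latte €5.47: restaurant meals → 9.5% + 0% local = 9.5% → €0.52
Blazer €173.94: clothing → 0% + 1.5% local = 1.5% → €2.61
Total tax = €5.03 + €1.82 + €0.52 + €2.61 = €9.98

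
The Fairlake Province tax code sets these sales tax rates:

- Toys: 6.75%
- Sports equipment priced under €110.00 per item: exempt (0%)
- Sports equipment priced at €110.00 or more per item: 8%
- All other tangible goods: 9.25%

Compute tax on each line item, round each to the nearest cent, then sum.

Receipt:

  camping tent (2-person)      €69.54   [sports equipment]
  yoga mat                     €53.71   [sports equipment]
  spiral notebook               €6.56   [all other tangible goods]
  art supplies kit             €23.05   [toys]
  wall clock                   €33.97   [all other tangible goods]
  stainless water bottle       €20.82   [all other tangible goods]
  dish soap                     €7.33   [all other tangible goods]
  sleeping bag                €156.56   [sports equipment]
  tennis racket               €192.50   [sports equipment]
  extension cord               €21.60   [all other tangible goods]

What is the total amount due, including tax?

€623.48

Camping tent (2-person) €69.54: sports equipment, under €110.00 → 0% → €0.00
Yoga mat €53.71: sports equipment, under €110.00 → 0% → €0.00
Spiral notebook €6.56: all other tangible goods → 9.25% → €0.61
Art supplies kit €23.05: toys → 6.75% → €1.56
Wall clock €33.97: all other tangible goods → 9.25% → €3.14
Stainless water bottle €20.82: all other tangible goods → 9.25% → €1.93
Dish soap €7.33: all other tangible goods → 9.25% → €0.68
Sleeping bag €156.56: sports equipment, €110.00 or more → 8% → €12.52
Tennis racket €192.50: sports equipment, €110.00 or more → 8% → €15.40
Extension cord €21.60: all other tangible goods → 9.25% → €2.00
Subtotal = €585.64; tax = €37.84; total due = €623.48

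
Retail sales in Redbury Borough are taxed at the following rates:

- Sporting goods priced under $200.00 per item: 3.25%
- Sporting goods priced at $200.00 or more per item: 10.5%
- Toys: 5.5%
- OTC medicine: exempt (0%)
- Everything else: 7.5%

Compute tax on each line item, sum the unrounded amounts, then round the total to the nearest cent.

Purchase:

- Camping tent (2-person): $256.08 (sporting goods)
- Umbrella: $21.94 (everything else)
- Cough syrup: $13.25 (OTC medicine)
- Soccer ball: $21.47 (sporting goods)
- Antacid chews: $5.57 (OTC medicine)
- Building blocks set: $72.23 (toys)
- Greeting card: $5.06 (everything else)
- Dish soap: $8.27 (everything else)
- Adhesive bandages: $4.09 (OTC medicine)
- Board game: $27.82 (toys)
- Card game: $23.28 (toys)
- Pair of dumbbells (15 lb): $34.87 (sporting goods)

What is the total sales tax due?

$38.15

Camping tent (2-person) $256.08: sporting goods, $200.00 or more → 10.5% → $26.8884
Umbrella $21.94: everything else → 7.5% → $1.6455
Cough syrup $13.25: OTC medicine → 0% → $0.00
Soccer ball $21.47: sporting goods, under $200.00 → 3.25% → $0.697775
Antacid chews $5.57: OTC medicine → 0% → $0.00
Building blocks set $72.23: toys → 5.5% → $3.97265
Greeting card $5.06: everything else → 7.5% → $0.3795
Dish soap $8.27: everything else → 7.5% → $0.62025
Adhesive bandages $4.09: OTC medicine → 0% → $0.00
Board game $27.82: toys → 5.5% → $1.5301
Card game $23.28: toys → 5.5% → $1.2804
Pair of dumbbells (15 lb) $34.87: sporting goods, under $200.00 → 3.25% → $1.133275
Unrounded tax sum = $38.14785 → $38.15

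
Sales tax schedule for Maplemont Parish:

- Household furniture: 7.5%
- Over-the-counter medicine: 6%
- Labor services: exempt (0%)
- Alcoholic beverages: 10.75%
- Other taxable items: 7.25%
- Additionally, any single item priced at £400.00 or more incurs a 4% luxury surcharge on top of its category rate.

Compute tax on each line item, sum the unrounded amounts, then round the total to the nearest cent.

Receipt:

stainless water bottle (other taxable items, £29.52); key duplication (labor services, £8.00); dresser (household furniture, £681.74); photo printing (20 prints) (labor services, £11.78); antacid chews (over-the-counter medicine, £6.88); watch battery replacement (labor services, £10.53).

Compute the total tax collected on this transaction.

£80.95

Stainless water bottle £29.52: other taxable items → 7.25% → £2.1402
Key duplication £8.00: labor services → 0% → £0.00
Dresser £681.74: household furniture → 7.5% + 4% surcharge = 11.5% → £78.4001
Photo printing (20 prints) £11.78: labor services → 0% → £0.00
Antacid chews £6.88: over-the-counter medicine → 6% → £0.4128
Watch battery replacement £10.53: labor services → 0% → £0.00
Unrounded tax sum = £80.9531 → £80.95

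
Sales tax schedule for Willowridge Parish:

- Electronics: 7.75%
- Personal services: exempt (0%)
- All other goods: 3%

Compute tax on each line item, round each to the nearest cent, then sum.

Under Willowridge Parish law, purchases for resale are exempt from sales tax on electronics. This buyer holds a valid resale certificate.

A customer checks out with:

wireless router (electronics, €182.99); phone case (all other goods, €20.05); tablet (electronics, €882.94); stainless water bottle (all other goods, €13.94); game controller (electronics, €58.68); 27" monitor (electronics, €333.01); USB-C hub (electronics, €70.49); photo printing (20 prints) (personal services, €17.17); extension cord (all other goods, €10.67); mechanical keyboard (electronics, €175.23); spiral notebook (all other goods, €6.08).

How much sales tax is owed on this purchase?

€1.52

Wireless router €182.99: electronics, buyer-exempt → 0% → €0.00
Phone case €20.05: all other goods → 3% → €0.60
Tablet €882.94: electronics, buyer-exempt → 0% → €0.00
Stainless water bottle €13.94: all other goods → 3% → €0.42
Game controller €58.68: electronics, buyer-exempt → 0% → €0.00
27" monitor €333.01: electronics, buyer-exempt → 0% → €0.00
USB-C hub €70.49: electronics, buyer-exempt → 0% → €0.00
Photo printing (20 prints) €17.17: personal services → 0% → €0.00
Extension cord €10.67: all other goods → 3% → €0.32
Mechanical keyboard €175.23: electronics, buyer-exempt → 0% → €0.00
Spiral notebook €6.08: all other goods → 3% → €0.18
Total tax = €0.60 + €0.42 + €0.32 + €0.18 = €1.52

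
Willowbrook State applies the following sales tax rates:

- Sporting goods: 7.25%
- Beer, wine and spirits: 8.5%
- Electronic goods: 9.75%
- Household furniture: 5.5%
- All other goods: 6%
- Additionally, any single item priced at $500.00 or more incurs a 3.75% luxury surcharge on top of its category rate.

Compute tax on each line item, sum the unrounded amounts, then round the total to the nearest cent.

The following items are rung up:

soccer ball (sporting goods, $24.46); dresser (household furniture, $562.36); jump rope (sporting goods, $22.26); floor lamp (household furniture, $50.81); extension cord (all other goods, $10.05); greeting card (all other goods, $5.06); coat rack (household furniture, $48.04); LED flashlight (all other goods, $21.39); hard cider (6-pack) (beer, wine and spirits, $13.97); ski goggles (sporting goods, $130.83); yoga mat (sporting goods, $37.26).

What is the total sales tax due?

$76.41

Soccer ball $24.46: sporting goods → 7.25% → $1.77335
Dresser $562.36: household furniture → 5.5% + 3.75% surcharge = 9.25% → $52.0183
Jump rope $22.26: sporting goods → 7.25% → $1.61385
Floor lamp $50.81: household furniture → 5.5% → $2.79455
Extension cord $10.05: all other goods → 6% → $0.603
Greeting card $5.06: all other goods → 6% → $0.3036
Coat rack $48.04: household furniture → 5.5% → $2.6422
LED flashlight $21.39: all other goods → 6% → $1.2834
Hard cider (6-pack) $13.97: beer, wine and spirits → 8.5% → $1.18745
Ski goggles $130.83: sporting goods → 7.25% → $9.485175
Yoga mat $37.26: sporting goods → 7.25% → $2.70135
Unrounded tax sum = $76.406225 → $76.41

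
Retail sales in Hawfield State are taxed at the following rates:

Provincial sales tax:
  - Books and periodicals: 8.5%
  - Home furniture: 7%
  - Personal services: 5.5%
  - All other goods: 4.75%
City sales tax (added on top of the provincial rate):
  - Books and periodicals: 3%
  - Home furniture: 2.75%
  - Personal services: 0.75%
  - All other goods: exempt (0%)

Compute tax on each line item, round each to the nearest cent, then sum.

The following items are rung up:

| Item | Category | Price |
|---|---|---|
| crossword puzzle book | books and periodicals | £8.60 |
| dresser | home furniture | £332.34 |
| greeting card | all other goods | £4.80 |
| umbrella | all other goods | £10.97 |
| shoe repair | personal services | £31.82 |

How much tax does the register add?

Crossword puzzle book £8.60: books and periodicals → 8.5% + 3% city = 11.5% → £0.99
Dresser £332.34: home furniture → 7% + 2.75% city = 9.75% → £32.40
Greeting card £4.80: all other goods → 4.75% + 0% city = 4.75% → £0.23
Umbrella £10.97: all other goods → 4.75% + 0% city = 4.75% → £0.52
Shoe repair £31.82: personal services → 5.5% + 0.75% city = 6.25% → £1.99
Total tax = £0.99 + £32.40 + £0.23 + £0.52 + £1.99 = £36.13

£36.13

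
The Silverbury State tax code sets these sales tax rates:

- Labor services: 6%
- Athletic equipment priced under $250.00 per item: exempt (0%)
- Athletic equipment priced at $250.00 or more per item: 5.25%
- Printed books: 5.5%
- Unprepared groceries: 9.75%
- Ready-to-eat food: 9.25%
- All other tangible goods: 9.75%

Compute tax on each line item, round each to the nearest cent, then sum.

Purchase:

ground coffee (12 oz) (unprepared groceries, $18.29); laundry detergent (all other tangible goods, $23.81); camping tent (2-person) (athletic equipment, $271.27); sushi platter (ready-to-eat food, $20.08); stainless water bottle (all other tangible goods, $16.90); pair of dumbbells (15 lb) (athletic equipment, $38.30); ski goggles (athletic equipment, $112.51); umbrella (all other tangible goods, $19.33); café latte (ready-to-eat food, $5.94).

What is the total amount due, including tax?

Ground coffee (12 oz) $18.29: unprepared groceries → 9.75% → $1.78
Laundry detergent $23.81: all other tangible goods → 9.75% → $2.32
Camping tent (2-person) $271.27: athletic equipment, $250.00 or more → 5.25% → $14.24
Sushi platter $20.08: ready-to-eat food → 9.25% → $1.86
Stainless water bottle $16.90: all other tangible goods → 9.75% → $1.65
Pair of dumbbells (15 lb) $38.30: athletic equipment, under $250.00 → 0% → $0.00
Ski goggles $112.51: athletic equipment, under $250.00 → 0% → $0.00
Umbrella $19.33: all other tangible goods → 9.75% → $1.88
Café latte $5.94: ready-to-eat food → 9.25% → $0.55
Subtotal = $526.43; tax = $24.28; total due = $550.71

$550.71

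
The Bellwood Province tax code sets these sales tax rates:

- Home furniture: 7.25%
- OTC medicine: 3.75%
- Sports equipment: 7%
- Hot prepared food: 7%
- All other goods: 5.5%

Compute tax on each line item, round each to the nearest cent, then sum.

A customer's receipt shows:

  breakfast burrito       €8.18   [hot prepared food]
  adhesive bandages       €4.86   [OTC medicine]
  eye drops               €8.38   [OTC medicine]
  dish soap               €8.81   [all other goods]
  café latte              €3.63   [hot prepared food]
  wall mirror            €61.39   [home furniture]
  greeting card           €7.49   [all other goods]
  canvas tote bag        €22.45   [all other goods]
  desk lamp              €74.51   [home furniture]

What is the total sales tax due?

Breakfast burrito €8.18: hot prepared food → 7% → €0.57
Adhesive bandages €4.86: OTC medicine → 3.75% → €0.18
Eye drops €8.38: OTC medicine → 3.75% → €0.31
Dish soap €8.81: all other goods → 5.5% → €0.48
Café latte €3.63: hot prepared food → 7% → €0.25
Wall mirror €61.39: home furniture → 7.25% → €4.45
Greeting card €7.49: all other goods → 5.5% → €0.41
Canvas tote bag €22.45: all other goods → 5.5% → €1.23
Desk lamp €74.51: home furniture → 7.25% → €5.40
Total tax = €0.57 + €0.18 + €0.31 + €0.48 + €0.25 + €4.45 + €0.41 + €1.23 + €5.40 = €13.28

€13.28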